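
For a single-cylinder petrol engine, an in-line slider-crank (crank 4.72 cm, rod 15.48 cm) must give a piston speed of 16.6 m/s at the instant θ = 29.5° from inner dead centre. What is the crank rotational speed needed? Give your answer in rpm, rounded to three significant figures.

5380

For an in-line slider-crank, |v_piston| = rω|sinθ|·[1 + r cosθ/√(L² − r² sin²θ)].
With r = 0.0472 m, L = 0.1548 m, θ = 29.5°: the bracketed kinematic factor |dx/dθ| = 0.029481 m.
ω = v/|dx/dθ| = 16.6/0.029481 = 563.07 rad/s.
N = 60ω/(2π) = 5376.9 rpm.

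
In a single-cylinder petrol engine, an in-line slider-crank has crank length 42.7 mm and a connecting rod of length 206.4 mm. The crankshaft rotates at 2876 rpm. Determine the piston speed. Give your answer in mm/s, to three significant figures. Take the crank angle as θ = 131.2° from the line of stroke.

8340

ω = 2π·2876/60 = 301.2 rad/s
For an in-line slider-crank, x = r cosθ + √(L² − r² sin²θ), so v = −rω sinθ·[1 + r cosθ/√(L² − r² sin²θ)].
With r = 0.0427 m, L = 0.2064 m, θ = 131.2°: √(L² − r² sin²θ) = 0.20388 m.
v = −0.0427·301.2·0.75241·[1 + 0.0427·-0.65869/0.20388] = -8.3413 m/s.
|v| = 8.3413 m/s = 8341.3 mm/s.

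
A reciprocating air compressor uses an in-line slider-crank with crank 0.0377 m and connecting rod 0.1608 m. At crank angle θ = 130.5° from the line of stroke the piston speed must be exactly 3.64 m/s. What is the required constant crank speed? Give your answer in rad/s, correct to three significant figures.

For an in-line slider-crank, |v_piston| = rω|sinθ|·[1 + r cosθ/√(L² − r² sin²θ)].
With r = 0.0377 m, L = 0.1608 m, θ = 130.5°: the bracketed kinematic factor |dx/dθ| = 0.024231 m.
ω = v/|dx/dθ| = 3.64/0.024231 = 150.22 rad/s.

150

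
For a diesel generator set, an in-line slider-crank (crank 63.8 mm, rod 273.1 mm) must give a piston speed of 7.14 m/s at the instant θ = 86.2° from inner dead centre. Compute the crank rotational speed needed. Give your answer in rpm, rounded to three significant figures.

For an in-line slider-crank, |v_piston| = rω|sinθ|·[1 + r cosθ/√(L² − r² sin²θ)].
With r = 0.0638 m, L = 0.2731 m, θ = 86.2°: the bracketed kinematic factor |dx/dθ| = 0.064673 m.
ω = v/|dx/dθ| = 7.14/0.064673 = 110.4 rad/s.
N = 60ω/(2π) = 1054.3 rpm.

1050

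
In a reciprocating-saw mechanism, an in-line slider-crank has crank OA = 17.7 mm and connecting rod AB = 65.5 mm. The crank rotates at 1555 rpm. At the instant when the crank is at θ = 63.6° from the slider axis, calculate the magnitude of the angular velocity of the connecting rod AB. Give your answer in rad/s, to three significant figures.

20.2

ω = 162.8 rad/s (converted from 1555 rpm).
The rod makes angle φ with the slider axis where L sinφ = r sinθ; differentiating, L cosφ·φ̇ = r ω cosθ.
L cosφ = √(L² − r² sin²θ) = 0.063552 m.
|ω_rod| = r ω |cosθ| / √(L² − r² sin²θ) = 0.0177·162.8·0.44464/0.063552 = 20.165 rad/s.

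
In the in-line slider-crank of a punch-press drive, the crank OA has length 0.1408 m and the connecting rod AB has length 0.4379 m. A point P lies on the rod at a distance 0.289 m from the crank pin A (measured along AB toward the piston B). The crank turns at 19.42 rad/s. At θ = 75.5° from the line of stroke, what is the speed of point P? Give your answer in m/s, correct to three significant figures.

ω = 19.42 rad/s.  Crank-pin speed |V_A| = rω = 2.7343 m/s, perpendicular to OA.
Rod angle: sinφ = −(r/L) sinθ ⇒ φ = -18.137°; ω_rod = −rω cosθ/√(L²−r²sin²θ) = -1.6452 rad/s.
V_P = V_A + ω_rod × AP, with AP = 0.289 m along the rod.
Components: V_Px = −rω sinθ − a·ω_rod·sinφ = -2.7952 m/s;  V_Py = rω cosθ + a·ω_rod·cosφ = +0.23279 m/s.
|V_P| = √(V_Px² + V_Py²) = 2.8049 m/s.

2.80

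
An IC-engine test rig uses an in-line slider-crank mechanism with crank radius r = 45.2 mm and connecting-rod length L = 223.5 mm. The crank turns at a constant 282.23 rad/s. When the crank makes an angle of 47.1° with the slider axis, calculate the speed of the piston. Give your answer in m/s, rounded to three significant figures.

10.6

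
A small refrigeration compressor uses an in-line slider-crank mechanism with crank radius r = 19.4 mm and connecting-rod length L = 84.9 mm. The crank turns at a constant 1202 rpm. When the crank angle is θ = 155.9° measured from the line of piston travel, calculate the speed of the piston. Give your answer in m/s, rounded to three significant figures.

0.788

ω = 2π·1202/60 = 125.9 rad/s
For an in-line slider-crank, x = r cosθ + √(L² − r² sin²θ), so v = −rω sinθ·[1 + r cosθ/√(L² − r² sin²θ)].
With r = 0.0194 m, L = 0.0849 m, θ = 155.9°: √(L² − r² sin²θ) = 0.08453 m.
v = −0.0194·125.9·0.40833·[1 + 0.0194·-0.91283/0.08453] = -0.78822 m/s.
|v| = 0.78822 m/s.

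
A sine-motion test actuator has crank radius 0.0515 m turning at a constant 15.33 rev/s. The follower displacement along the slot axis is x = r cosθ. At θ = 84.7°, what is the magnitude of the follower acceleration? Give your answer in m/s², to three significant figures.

44.1

ω = 96.32 rad/s (from 15.33 rev/s).
x = r cosθ ⇒ ẍ = −rω² cosθ (ω constant).
|a| = rω²|cosθ| = 0.0515·(96.32)²·|cos 84.7°| = 44.135 m/s².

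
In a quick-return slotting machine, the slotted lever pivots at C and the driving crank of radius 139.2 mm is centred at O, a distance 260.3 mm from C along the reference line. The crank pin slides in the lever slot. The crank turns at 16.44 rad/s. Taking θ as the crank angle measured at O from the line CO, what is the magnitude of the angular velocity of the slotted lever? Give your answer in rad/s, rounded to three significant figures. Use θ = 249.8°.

1.82

ω = 16.44 rad/s
Crank pin A relative to C: A = (d + r cosθ, r sinθ); lever angle φ = atan2(r sinθ, d + r cosθ).
Differentiating tanφ: φ̇ = rω(d cosθ + r)/(d² + r² + 2dr cosθ).
d² + r² + 2dr cosθ = |CA|² = 0.0621098 m²;  d cosθ + r = +0.049319 m.
|ω_lever| = |0.1392·16.44·+0.049319| / 0.0621098 = 1.8172 rad/s.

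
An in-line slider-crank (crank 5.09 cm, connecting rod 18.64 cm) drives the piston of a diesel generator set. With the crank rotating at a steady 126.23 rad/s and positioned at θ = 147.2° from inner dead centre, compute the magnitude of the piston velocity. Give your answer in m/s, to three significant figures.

ω = 126.2 rad/s
For an in-line slider-crank, x = r cosθ + √(L² − r² sin²θ), so v = −rω sinθ·[1 + r cosθ/√(L² − r² sin²θ)].
With r = 0.0509 m, L = 0.1864 m, θ = 147.2°: √(L² − r² sin²θ) = 0.18435 m.
v = −0.0509·126.2·0.54171·[1 + 0.0509·-0.84057/0.18435] = -2.6728 m/s.
|v| = 2.6728 m/s.

2.67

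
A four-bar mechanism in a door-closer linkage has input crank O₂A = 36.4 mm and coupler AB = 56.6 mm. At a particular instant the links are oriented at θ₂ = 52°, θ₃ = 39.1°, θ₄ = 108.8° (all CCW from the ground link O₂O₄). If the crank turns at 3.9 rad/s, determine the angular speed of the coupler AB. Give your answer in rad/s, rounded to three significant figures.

ω₂ = 3.9 rad/s
Differentiating the loop-closure r₂e^{iθ₂}+r₃e^{iθ₃}=r₁+r₄e^{iθ₄} gives r₂ω₂e^{iθ₂}+r₃ω₃e^{iθ₃}=r₄ω₄e^{iθ₄}.
Eliminating the other unknown: ω₃ = r₂ω₂ sin(θ₄−θ₂) / [r₃ sin(θ₃−θ₄)].
Numerator sine = +0.83676; denominator sine = -0.93789.
Result = 0.0364·3.9·(+0.83676) / (0.0566·(-0.93789)) = -2.2377 rad/s; magnitude 2.2377 rad/s.

2.24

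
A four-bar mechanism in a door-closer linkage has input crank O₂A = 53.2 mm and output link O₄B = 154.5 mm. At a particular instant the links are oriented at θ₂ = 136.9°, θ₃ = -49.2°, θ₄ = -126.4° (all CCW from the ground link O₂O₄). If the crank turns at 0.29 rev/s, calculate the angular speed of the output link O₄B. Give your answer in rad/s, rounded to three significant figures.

0.0684

ω₂ = 1.822 rad/s (from 0.29 rev/s).
Differentiating the loop-closure r₂e^{iθ₂}+r₃e^{iθ₃}=r₁+r₄e^{iθ₄} gives r₂ω₂e^{iθ₂}+r₃ω₃e^{iθ₃}=r₄ω₄e^{iθ₄}.
Eliminating the other unknown: ω₄ = r₂ω₂ sin(θ₂−θ₃) / [r₄ sin(θ₄−θ₃)].
Numerator sine = -0.10626; denominator sine = -0.97515.
Result = 0.0532·1.822·(-0.10626) / (0.1545·(-0.97515)) = +0.068372 rad/s; magnitude 0.068372 rad/s.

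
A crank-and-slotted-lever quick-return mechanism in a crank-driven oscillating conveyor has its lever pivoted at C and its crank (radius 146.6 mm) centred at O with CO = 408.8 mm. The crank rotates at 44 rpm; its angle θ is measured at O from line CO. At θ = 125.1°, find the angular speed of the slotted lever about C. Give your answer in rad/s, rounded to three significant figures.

0.499

ω = 4.608 rad/s (from 44 rpm).
Crank pin A relative to C: A = (d + r cosθ, r sinθ); lever angle φ = atan2(r sinθ, d + r cosθ).
Differentiating tanφ: φ̇ = rω(d cosθ + r)/(d² + r² + 2dr cosθ).
d² + r² + 2dr cosθ = |CA|² = 0.119689 m²;  d cosθ + r = -0.088462 m.
|ω_lever| = |0.1466·4.608·-0.088462| / 0.119689 = 0.49925 rad/s.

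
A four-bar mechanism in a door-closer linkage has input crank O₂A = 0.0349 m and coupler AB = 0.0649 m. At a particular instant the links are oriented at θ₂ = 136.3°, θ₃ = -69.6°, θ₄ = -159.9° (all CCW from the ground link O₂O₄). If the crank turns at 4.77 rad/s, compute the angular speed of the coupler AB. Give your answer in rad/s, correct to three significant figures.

2.30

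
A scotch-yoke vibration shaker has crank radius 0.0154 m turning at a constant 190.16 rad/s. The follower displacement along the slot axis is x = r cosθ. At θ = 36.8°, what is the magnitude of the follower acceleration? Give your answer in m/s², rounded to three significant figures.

ω = 190.2 rad/s
x = r cosθ ⇒ ẍ = −rω² cosθ (ω constant).
|a| = rω²|cosθ| = 0.0154·(190.2)²·|cos 36.8°| = 445.91 m/s².

446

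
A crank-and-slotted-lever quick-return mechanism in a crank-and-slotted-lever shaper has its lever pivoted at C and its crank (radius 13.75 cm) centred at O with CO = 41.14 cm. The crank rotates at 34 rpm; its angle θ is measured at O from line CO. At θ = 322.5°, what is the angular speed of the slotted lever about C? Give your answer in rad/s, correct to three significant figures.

0.817

ω = 3.56 rad/s (from 34 rpm).
Crank pin A relative to C: A = (d + r cosθ, r sinθ); lever angle φ = atan2(r sinθ, d + r cosθ).
Differentiating tanφ: φ̇ = rω(d cosθ + r)/(d² + r² + 2dr cosθ).
d² + r² + 2dr cosθ = |CA|² = 0.277912 m²;  d cosθ + r = +0.46389 m.
|ω_lever| = |0.1375·3.56·+0.46389| / 0.277912 = 0.81717 rad/s.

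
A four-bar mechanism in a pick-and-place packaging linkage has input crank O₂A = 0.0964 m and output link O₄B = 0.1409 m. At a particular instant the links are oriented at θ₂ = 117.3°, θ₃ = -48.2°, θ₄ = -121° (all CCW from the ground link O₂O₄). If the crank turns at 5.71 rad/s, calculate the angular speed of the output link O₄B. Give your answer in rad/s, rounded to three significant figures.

1.02

ω₂ = 5.71 rad/s
Differentiating the loop-closure r₂e^{iθ₂}+r₃e^{iθ₃}=r₁+r₄e^{iθ₄} gives r₂ω₂e^{iθ₂}+r₃ω₃e^{iθ₃}=r₄ω₄e^{iθ₄}.
Eliminating the other unknown: ω₄ = r₂ω₂ sin(θ₂−θ₃) / [r₄ sin(θ₄−θ₃)].
Numerator sine = +0.25038; denominator sine = -0.95528.
Result = 0.0964·5.71·(+0.25038) / (0.1409·(-0.95528)) = -1.0239 rad/s; magnitude 1.0239 rad/s.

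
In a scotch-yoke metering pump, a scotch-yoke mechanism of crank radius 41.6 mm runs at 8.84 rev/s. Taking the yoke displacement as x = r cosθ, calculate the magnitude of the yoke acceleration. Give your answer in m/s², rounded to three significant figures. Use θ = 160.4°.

121

ω = 55.54 rad/s (from 8.84 rev/s).
x = r cosθ ⇒ ẍ = −rω² cosθ (ω constant).
|a| = rω²|cosθ| = 0.0416·(55.54)²·|cos 160.4°| = 120.9 m/s².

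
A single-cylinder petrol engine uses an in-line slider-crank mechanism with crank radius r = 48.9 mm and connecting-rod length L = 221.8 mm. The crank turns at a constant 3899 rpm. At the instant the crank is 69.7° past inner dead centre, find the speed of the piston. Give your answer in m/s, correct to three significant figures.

20.2

ω = 2π·3899/60 = 408.3 rad/s
For an in-line slider-crank, x = r cosθ + √(L² − r² sin²θ), so v = −rω sinθ·[1 + r cosθ/√(L² − r² sin²θ)].
With r = 0.0489 m, L = 0.2218 m, θ = 69.7°: √(L² − r² sin²θ) = 0.21701 m.
v = −0.0489·408.3·0.93789·[1 + 0.0489·0.34694/0.21701] = -20.19 m/s.
|v| = 20.19 m/s.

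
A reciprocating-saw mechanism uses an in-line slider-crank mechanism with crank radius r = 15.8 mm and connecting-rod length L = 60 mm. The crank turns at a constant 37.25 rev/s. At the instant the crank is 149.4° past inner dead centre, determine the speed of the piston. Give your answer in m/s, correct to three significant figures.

ω = 2π·37.2 = 234 rad/s
For an in-line slider-crank, x = r cosθ + √(L² − r² sin²θ), so v = −rω sinθ·[1 + r cosθ/√(L² − r² sin²θ)].
With r = 0.0158 m, L = 0.06 m, θ = 149.4°: √(L² − r² sin²θ) = 0.059458 m.
v = −0.0158·234·0.50904·[1 + 0.0158·-0.86074/0.059458] = -1.4519 m/s.
|v| = 1.4519 m/s.

1.45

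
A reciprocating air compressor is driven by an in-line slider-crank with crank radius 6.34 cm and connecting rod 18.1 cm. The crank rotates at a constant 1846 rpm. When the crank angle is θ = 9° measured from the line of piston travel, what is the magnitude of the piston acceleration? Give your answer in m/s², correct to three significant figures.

ω = 2π·1846/60 = 193.3 rad/s
x(θ) = r cosθ + √(L² − r² sin²θ); with ω constant, a = ω²·d²x/dθ².
d²x/dθ² = −r cosθ − r²(cos2θ)/√u − r⁴ sin²2θ/(4u^{3/2}),  u = L² − r² sin²θ = 0.0326626 m².
Substituting r = 0.0634 m, L = 0.181 m, θ = 9°: d²x/dθ² = -0.083837 m.
a = ω²·d²x/dθ² = (193.3)²·(-0.083837) = -3133 m/s²;  |a| = 3133 m/s².

3130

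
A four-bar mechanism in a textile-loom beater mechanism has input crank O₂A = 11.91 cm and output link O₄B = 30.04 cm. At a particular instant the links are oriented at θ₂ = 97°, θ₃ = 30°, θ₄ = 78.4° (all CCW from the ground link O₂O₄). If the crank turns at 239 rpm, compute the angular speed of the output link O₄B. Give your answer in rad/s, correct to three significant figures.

12.2

ω₂ = 25.03 rad/s (from 239 rpm).
Differentiating the loop-closure r₂e^{iθ₂}+r₃e^{iθ₃}=r₁+r₄e^{iθ₄} gives r₂ω₂e^{iθ₂}+r₃ω₃e^{iθ₃}=r₄ω₄e^{iθ₄}.
Eliminating the other unknown: ω₄ = r₂ω₂ sin(θ₂−θ₃) / [r₄ sin(θ₄−θ₃)].
Numerator sine = +0.92050; denominator sine = +0.74780.
Result = 0.1191·25.03·(+0.92050) / (0.3004·(+0.74780)) = +12.215 rad/s; magnitude 12.215 rad/s.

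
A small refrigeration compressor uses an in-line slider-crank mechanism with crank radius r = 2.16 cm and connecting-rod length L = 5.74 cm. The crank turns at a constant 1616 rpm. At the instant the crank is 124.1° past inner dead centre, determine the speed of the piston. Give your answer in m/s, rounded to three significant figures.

ω = 2π·1616/60 = 169.2 rad/s
For an in-line slider-crank, x = r cosθ + √(L² − r² sin²θ), so v = −rω sinθ·[1 + r cosθ/√(L² − r² sin²θ)].
With r = 0.0216 m, L = 0.0574 m, θ = 124.1°: √(L² − r² sin²θ) = 0.054542 m.
v = −0.0216·169.2·0.82806·[1 + 0.0216·-0.56064/0.054542] = -2.3548 m/s.
|v| = 2.3548 m/s.

2.35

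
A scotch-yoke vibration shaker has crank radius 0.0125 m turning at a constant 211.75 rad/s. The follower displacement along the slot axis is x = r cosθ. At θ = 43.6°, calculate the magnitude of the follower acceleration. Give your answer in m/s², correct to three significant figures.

ω = 211.8 rad/s
x = r cosθ ⇒ ẍ = −rω² cosθ (ω constant).
|a| = rω²|cosθ| = 0.0125·(211.8)²·|cos 43.6°| = 405.88 m/s².

406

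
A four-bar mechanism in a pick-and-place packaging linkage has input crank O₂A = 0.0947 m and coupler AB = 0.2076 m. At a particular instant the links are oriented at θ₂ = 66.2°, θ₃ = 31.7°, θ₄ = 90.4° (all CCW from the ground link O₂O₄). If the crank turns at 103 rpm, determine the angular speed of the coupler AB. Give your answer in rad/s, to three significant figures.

2.36

ω₂ = 10.79 rad/s (from 103 rpm).
Differentiating the loop-closure r₂e^{iθ₂}+r₃e^{iθ₃}=r₁+r₄e^{iθ₄} gives r₂ω₂e^{iθ₂}+r₃ω₃e^{iθ₃}=r₄ω₄e^{iθ₄}.
Eliminating the other unknown: ω₃ = r₂ω₂ sin(θ₄−θ₂) / [r₃ sin(θ₃−θ₄)].
Numerator sine = +0.40992; denominator sine = -0.85446.
Result = 0.0947·10.79·(+0.40992) / (0.2076·(-0.85446)) = -2.3605 rad/s; magnitude 2.3605 rad/s.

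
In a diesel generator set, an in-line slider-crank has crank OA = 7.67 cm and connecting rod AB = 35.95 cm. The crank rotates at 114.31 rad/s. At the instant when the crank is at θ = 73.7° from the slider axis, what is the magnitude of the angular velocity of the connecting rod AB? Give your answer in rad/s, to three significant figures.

6.99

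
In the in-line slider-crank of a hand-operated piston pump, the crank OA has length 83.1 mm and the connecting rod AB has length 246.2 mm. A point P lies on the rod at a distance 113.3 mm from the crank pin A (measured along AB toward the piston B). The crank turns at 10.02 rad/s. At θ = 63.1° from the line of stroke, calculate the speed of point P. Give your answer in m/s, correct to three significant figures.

0.823

ω = 10.02 rad/s.  Crank-pin speed |V_A| = rω = 0.83266 m/s, perpendicular to OA.
Rod angle: sinφ = −(r/L) sinθ ⇒ φ = -17.518°; ω_rod = −rω cosθ/√(L²−r²sin²θ) = -1.6046 rad/s.
V_P = V_A + ω_rod × AP, with AP = 0.1133 m along the rod.
Components: V_Px = −rω sinθ − a·ω_rod·sinφ = -0.79729 m/s;  V_Py = rω cosθ + a·ω_rod·cosφ = +0.20336 m/s.
|V_P| = √(V_Px² + V_Py²) = 0.82281 m/s.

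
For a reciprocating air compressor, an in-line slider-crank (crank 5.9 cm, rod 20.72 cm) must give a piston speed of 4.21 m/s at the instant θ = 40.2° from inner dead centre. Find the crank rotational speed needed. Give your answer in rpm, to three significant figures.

864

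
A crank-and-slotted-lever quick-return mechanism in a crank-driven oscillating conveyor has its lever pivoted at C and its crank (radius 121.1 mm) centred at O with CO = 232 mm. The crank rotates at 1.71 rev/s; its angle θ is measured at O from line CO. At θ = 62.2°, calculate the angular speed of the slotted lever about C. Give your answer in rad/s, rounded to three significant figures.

3.15

ω = 10.74 rad/s (from 1.71 rev/s).
Crank pin A relative to C: A = (d + r cosθ, r sinθ); lever angle φ = atan2(r sinθ, d + r cosθ).
Differentiating tanφ: φ̇ = rω(d cosθ + r)/(d² + r² + 2dr cosθ).
d² + r² + 2dr cosθ = |CA|² = 0.0946957 m²;  d cosθ + r = +0.2293 m.
|ω_lever| = |0.1211·10.74·+0.2293| / 0.0946957 = 3.1506 rad/s.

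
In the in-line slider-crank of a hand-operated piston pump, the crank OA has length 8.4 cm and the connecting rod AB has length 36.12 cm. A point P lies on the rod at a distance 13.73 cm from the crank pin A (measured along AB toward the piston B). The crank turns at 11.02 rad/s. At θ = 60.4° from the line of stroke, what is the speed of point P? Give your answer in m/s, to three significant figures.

0.887

ω = 11.02 rad/s.  Crank-pin speed |V_A| = rω = 0.92568 m/s, perpendicular to OA.
Rod angle: sinφ = −(r/L) sinθ ⇒ φ = -11.666°; ω_rod = −rω cosθ/√(L²−r²sin²θ) = -1.2926 rad/s.
V_P = V_A + ω_rod × AP, with AP = 0.1373 m along the rod.
Components: V_Px = −rω sinθ − a·ω_rod·sinφ = -0.84076 m/s;  V_Py = rω cosθ + a·ω_rod·cosφ = +0.28343 m/s.
|V_P| = √(V_Px² + V_Py²) = 0.88725 m/s.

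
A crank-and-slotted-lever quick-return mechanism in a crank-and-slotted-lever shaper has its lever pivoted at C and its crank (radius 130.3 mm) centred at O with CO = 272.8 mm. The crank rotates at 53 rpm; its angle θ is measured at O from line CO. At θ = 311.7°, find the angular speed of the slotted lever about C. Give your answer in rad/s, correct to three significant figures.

ω = 5.55 rad/s (from 53 rpm).
Crank pin A relative to C: A = (d + r cosθ, r sinθ); lever angle φ = atan2(r sinθ, d + r cosθ).
Differentiating tanφ: φ̇ = rω(d cosθ + r)/(d² + r² + 2dr cosθ).
d² + r² + 2dr cosθ = |CA|² = 0.13869 m²;  d cosθ + r = +0.31177 m.
|ω_lever| = |0.1303·5.55·+0.31177| / 0.13869 = 1.6257 rad/s.

1.63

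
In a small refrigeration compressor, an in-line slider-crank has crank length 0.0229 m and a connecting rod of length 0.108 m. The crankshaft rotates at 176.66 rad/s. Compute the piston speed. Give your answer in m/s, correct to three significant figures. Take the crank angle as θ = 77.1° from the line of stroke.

ω = 176.7 rad/s
For an in-line slider-crank, x = r cosθ + √(L² − r² sin²θ), so v = −rω sinθ·[1 + r cosθ/√(L² − r² sin²θ)].
With r = 0.0229 m, L = 0.108 m, θ = 77.1°: √(L² − r² sin²θ) = 0.10567 m.
v = −0.0229·176.7·0.97476·[1 + 0.0229·0.22325/0.10567] = -4.1342 m/s.
|v| = 4.1342 m/s.

4.13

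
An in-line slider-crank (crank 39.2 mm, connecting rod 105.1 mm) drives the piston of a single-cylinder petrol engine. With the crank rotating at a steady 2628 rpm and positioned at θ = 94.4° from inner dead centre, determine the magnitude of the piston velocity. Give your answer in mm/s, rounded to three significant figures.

ω = 2π·2628/60 = 275.2 rad/s
For an in-line slider-crank, x = r cosθ + √(L² − r² sin²θ), so v = −rω sinθ·[1 + r cosθ/√(L² − r² sin²θ)].
With r = 0.0392 m, L = 0.1051 m, θ = 94.4°: √(L² − r² sin²θ) = 0.097562 m.
v = −0.0392·275.2·0.99705·[1 + 0.0392·-0.07672/0.097562] = -10.425 m/s.
|v| = 10.425 m/s = 10425 mm/s.

10400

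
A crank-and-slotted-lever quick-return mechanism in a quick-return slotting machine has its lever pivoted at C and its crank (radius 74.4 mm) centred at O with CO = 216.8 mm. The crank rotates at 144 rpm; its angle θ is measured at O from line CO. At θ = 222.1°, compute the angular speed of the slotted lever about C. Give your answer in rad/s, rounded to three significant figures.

ω = 15.08 rad/s (from 144 rpm).
Crank pin A relative to C: A = (d + r cosθ, r sinθ); lever angle φ = atan2(r sinθ, d + r cosθ).
Differentiating tanφ: φ̇ = rω(d cosθ + r)/(d² + r² + 2dr cosθ).
d² + r² + 2dr cosθ = |CA|² = 0.0286016 m²;  d cosθ + r = -0.08646 m.
|ω_lever| = |0.0744·15.08·-0.08646| / 0.0286016 = 3.3915 rad/s.

3.39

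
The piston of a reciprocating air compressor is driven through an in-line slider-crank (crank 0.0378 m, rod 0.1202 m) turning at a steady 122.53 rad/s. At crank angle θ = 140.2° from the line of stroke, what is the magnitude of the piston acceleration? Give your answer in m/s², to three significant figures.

399

ω = 122.5 rad/s
x(θ) = r cosθ + √(L² − r² sin²θ); with ω constant, a = ω²·d²x/dθ².
d²x/dθ² = −r cosθ − r²(cos2θ)/√u − r⁴ sin²2θ/(4u^{3/2}),  u = L² − r² sin²θ = 0.0138626 m².
Substituting r = 0.0378 m, L = 0.1202 m, θ = 140.2°: d²x/dθ² = +0.026548 m.
a = ω²·d²x/dθ² = (122.5)²·(+0.026548) = +398.58 m/s²;  |a| = 398.58 m/s².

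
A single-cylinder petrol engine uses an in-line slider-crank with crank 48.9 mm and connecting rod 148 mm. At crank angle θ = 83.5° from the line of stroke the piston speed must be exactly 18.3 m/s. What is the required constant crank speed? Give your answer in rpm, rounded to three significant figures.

3460

For an in-line slider-crank, |v_piston| = rω|sinθ|·[1 + r cosθ/√(L² − r² sin²θ)].
With r = 0.0489 m, L = 0.148 m, θ = 83.5°: the bracketed kinematic factor |dx/dθ| = 0.05051 m.
ω = v/|dx/dθ| = 18.3/0.05051 = 362.31 rad/s.
N = 60ω/(2π) = 3459.8 rpm.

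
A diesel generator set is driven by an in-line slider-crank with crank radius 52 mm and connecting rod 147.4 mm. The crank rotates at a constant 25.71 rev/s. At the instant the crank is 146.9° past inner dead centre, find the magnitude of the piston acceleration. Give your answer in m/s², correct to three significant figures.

ω = 2π·25.7 = 161.5 rad/s
x(θ) = r cosθ + √(L² − r² sin²θ); with ω constant, a = ω²·d²x/dθ².
d²x/dθ² = −r cosθ − r²(cos2θ)/√u − r⁴ sin²2θ/(4u^{3/2}),  u = L² − r² sin²θ = 0.0209204 m².
Substituting r = 0.052 m, L = 0.1474 m, θ = 146.9°: d²x/dθ² = +0.035511 m.
a = ω²·d²x/dθ² = (161.5)²·(+0.035511) = +926.69 m/s²;  |a| = 926.69 m/s².

927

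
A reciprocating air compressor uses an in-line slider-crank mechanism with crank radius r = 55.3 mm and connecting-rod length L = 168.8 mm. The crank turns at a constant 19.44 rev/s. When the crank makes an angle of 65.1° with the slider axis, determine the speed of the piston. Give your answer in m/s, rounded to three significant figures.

ω = 2π·19.4 = 122.1 rad/s
For an in-line slider-crank, x = r cosθ + √(L² − r² sin²θ), so v = −rω sinθ·[1 + r cosθ/√(L² − r² sin²θ)].
With r = 0.0553 m, L = 0.1688 m, θ = 65.1°: √(L² − r² sin²θ) = 0.16118 m.
v = −0.0553·122.1·0.90704·[1 + 0.0553·0.42104/0.16118] = -7.0118 m/s.
|v| = 7.0118 m/s.

7.01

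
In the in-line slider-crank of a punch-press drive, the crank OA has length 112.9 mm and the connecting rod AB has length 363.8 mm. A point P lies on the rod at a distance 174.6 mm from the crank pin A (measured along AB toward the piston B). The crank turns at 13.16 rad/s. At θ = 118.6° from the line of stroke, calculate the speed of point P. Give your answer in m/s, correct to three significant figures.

ω = 13.16 rad/s.  Crank-pin speed |V_A| = rω = 1.4858 m/s, perpendicular to OA.
Rod angle: sinφ = −(r/L) sinθ ⇒ φ = -15.811°; ω_rod = −rω cosθ/√(L²−r²sin²θ) = +2.0319 rad/s.
V_P = V_A + ω_rod × AP, with AP = 0.1746 m along the rod.
Components: V_Px = −rω sinθ − a·ω_rod·sinφ = -1.2078 m/s;  V_Py = rω cosθ + a·ω_rod·cosφ = -0.36988 m/s.
|V_P| = √(V_Px² + V_Py²) = 1.2632 m/s.

1.26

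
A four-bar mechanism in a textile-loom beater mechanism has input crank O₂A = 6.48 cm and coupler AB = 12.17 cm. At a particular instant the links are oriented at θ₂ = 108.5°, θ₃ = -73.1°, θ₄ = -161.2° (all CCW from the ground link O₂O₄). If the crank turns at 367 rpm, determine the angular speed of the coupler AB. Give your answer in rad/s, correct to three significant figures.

20.5

ω₂ = 38.43 rad/s (from 367 rpm).
Differentiating the loop-closure r₂e^{iθ₂}+r₃e^{iθ₃}=r₁+r₄e^{iθ₄} gives r₂ω₂e^{iθ₂}+r₃ω₃e^{iθ₃}=r₄ω₄e^{iθ₄}.
Eliminating the other unknown: ω₃ = r₂ω₂ sin(θ₄−θ₂) / [r₃ sin(θ₃−θ₄)].
Numerator sine = +0.99999; denominator sine = +0.99945.
Result = 0.0648·38.43·(+0.99999) / (0.1217·(+0.99945)) = +20.474 rad/s; magnitude 20.474 rad/s.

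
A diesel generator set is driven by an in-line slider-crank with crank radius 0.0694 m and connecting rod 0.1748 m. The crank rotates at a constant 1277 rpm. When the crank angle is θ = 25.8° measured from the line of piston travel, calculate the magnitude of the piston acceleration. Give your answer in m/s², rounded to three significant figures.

ω = 2π·1277/60 = 133.7 rad/s
x(θ) = r cosθ + √(L² − r² sin²θ); with ω constant, a = ω²·d²x/dθ².
d²x/dθ² = −r cosθ − r²(cos2θ)/√u − r⁴ sin²2θ/(4u^{3/2}),  u = L² − r² sin²θ = 0.0296427 m².
Substituting r = 0.0694 m, L = 0.1748 m, θ = 25.8°: d²x/dθ² = -0.080556 m.
a = ω²·d²x/dθ² = (133.7)²·(-0.080556) = -1440.6 m/s²;  |a| = 1440.6 m/s².

1440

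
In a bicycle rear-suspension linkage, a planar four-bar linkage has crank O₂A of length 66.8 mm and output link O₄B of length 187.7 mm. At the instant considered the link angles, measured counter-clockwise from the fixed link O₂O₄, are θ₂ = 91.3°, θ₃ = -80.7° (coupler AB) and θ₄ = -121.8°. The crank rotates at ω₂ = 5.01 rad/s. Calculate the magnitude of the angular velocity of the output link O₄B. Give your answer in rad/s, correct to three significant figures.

0.377

ω₂ = 5.01 rad/s
Differentiating the loop-closure r₂e^{iθ₂}+r₃e^{iθ₃}=r₁+r₄e^{iθ₄} gives r₂ω₂e^{iθ₂}+r₃ω₃e^{iθ₃}=r₄ω₄e^{iθ₄}.
Eliminating the other unknown: ω₄ = r₂ω₂ sin(θ₂−θ₃) / [r₄ sin(θ₄−θ₃)].
Numerator sine = +0.13917; denominator sine = -0.65738.
Result = 0.0668·5.01·(+0.13917) / (0.1877·(-0.65738)) = -0.37748 rad/s; magnitude 0.37748 rad/s.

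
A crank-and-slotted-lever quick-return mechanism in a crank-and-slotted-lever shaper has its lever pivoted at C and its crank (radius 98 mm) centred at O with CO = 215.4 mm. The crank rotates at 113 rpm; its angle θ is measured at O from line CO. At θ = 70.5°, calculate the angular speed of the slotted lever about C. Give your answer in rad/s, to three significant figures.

2.81

ω = 11.83 rad/s (from 113 rpm).
Crank pin A relative to C: A = (d + r cosθ, r sinθ); lever angle φ = atan2(r sinθ, d + r cosθ).
Differentiating tanφ: φ̇ = rω(d cosθ + r)/(d² + r² + 2dr cosθ).
d² + r² + 2dr cosθ = |CA|² = 0.070094 m²;  d cosθ + r = +0.1699 m.
|ω_lever| = |0.098·11.83·+0.1699| / 0.070094 = 2.8109 rad/s.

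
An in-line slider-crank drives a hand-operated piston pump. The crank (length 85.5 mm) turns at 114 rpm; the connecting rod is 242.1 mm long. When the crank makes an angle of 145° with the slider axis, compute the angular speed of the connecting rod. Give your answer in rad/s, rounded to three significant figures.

3.53

ω = 11.94 rad/s (converted from 114 rpm).
The rod makes angle φ with the slider axis where L sinφ = r sinθ; differentiating, L cosφ·φ̇ = r ω cosθ.
L cosφ = √(L² − r² sin²θ) = 0.23708 m.
|ω_rod| = r ω |cosθ| / √(L² − r² sin²θ) = 0.0855·11.94·0.81915/0.23708 = 3.5267 rad/s.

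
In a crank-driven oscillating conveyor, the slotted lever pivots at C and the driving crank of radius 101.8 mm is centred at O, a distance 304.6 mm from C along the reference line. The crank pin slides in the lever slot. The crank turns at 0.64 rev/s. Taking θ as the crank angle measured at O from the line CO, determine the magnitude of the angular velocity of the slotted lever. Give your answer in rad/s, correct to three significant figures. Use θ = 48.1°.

ω = 4.021 rad/s (from 0.64 rev/s).
Crank pin A relative to C: A = (d + r cosθ, r sinθ); lever angle φ = atan2(r sinθ, d + r cosθ).
Differentiating tanφ: φ̇ = rω(d cosθ + r)/(d² + r² + 2dr cosθ).
d² + r² + 2dr cosθ = |CA|² = 0.144561 m²;  d cosθ + r = +0.30522 m.
|ω_lever| = |0.1018·4.021·+0.30522| / 0.144561 = 0.86431 rad/s.

0.864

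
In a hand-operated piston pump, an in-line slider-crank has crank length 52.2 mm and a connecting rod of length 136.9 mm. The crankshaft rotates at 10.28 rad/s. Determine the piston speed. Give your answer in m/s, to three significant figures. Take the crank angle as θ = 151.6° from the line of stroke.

ω = 10.28 rad/s
For an in-line slider-crank, x = r cosθ + √(L² − r² sin²θ), so v = −rω sinθ·[1 + r cosθ/√(L² − r² sin²θ)].
With r = 0.0522 m, L = 0.1369 m, θ = 151.6°: √(L² − r² sin²θ) = 0.13463 m.
v = −0.0522·10.28·0.47562·[1 + 0.0522·-0.87965/0.13463] = -0.16818 m/s.
|v| = 0.16818 m/s.

0.168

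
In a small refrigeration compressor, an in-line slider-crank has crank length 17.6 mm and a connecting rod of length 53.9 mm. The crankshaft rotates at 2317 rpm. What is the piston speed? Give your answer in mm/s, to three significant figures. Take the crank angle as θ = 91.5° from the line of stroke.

4230

ω = 2π·2317/60 = 242.6 rad/s
For an in-line slider-crank, x = r cosθ + √(L² − r² sin²θ), so v = −rω sinθ·[1 + r cosθ/√(L² − r² sin²θ)].
With r = 0.0176 m, L = 0.0539 m, θ = 91.5°: √(L² − r² sin²θ) = 0.050948 m.
v = −0.0176·242.6·0.99966·[1 + 0.0176·-0.02618/0.050948] = -4.2303 m/s.
|v| = 4.2303 m/s = 4230.3 mm/s.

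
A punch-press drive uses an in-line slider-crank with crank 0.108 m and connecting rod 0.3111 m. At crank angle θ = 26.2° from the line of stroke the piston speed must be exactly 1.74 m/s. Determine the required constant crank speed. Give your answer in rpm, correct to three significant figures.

265

For an in-line slider-crank, |v_piston| = rω|sinθ|·[1 + r cosθ/√(L² − r² sin²θ)].
With r = 0.108 m, L = 0.3111 m, θ = 26.2°: the bracketed kinematic factor |dx/dθ| = 0.062713 m.
ω = v/|dx/dθ| = 1.74/0.062713 = 27.746 rad/s.
N = 60ω/(2π) = 264.95 rpm.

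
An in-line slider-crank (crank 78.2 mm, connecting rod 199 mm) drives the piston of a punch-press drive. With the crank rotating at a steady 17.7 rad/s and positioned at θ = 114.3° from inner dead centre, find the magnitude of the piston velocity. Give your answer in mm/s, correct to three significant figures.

ω = 17.7 rad/s
For an in-line slider-crank, x = r cosθ + √(L² − r² sin²θ), so v = −rω sinθ·[1 + r cosθ/√(L² − r² sin²θ)].
With r = 0.0782 m, L = 0.199 m, θ = 114.3°: √(L² − r² sin²θ) = 0.1858 m.
v = −0.0782·17.7·0.91140·[1 + 0.0782·-0.41151/0.1858] = -1.043 m/s.
|v| = 1.043 m/s = 1043 mm/s.

1040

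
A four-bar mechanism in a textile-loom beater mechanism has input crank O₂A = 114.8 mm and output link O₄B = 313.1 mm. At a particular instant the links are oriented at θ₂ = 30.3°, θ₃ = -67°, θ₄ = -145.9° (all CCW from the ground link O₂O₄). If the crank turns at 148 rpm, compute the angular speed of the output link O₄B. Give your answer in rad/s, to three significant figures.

5.74

ω₂ = 15.5 rad/s (from 148 rpm).
Differentiating the loop-closure r₂e^{iθ₂}+r₃e^{iθ₃}=r₁+r₄e^{iθ₄} gives r₂ω₂e^{iθ₂}+r₃ω₃e^{iθ₃}=r₄ω₄e^{iθ₄}.
Eliminating the other unknown: ω₄ = r₂ω₂ sin(θ₂−θ₃) / [r₄ sin(θ₄−θ₃)].
Numerator sine = +0.99189; denominator sine = -0.98129.
Result = 0.1148·15.5·(+0.99189) / (0.3131·(-0.98129)) = -5.744 rad/s; magnitude 5.744 rad/s.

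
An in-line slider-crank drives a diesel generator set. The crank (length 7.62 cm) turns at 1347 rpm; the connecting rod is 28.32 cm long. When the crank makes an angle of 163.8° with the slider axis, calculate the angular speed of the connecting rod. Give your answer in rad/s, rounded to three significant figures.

ω = 141.1 rad/s (converted from 1347 rpm).
The rod makes angle φ with the slider axis where L sinφ = r sinθ; differentiating, L cosφ·φ̇ = r ω cosθ.
L cosφ = √(L² − r² sin²θ) = 0.2824 m.
|ω_rod| = r ω |cosθ| / √(L² − r² sin²θ) = 0.0762·141.1·0.96029/0.2824 = 36.55 rad/s.

36.6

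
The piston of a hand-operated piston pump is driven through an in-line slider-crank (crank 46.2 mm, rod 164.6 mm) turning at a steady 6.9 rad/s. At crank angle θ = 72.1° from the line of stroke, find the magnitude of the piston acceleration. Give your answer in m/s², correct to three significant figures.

0.161

ω = 6.9 rad/s
x(θ) = r cosθ + √(L² − r² sin²θ); with ω constant, a = ω²·d²x/dθ².
d²x/dθ² = −r cosθ − r²(cos2θ)/√u − r⁴ sin²2θ/(4u^{3/2}),  u = L² − r² sin²θ = 0.0251604 m².
Substituting r = 0.0462 m, L = 0.1646 m, θ = 72.1°: d²x/dθ² = -0.0033836 m.
a = ω²·d²x/dθ² = (6.9)²·(-0.0033836) = -0.16109 m/s²;  |a| = 0.16109 m/s².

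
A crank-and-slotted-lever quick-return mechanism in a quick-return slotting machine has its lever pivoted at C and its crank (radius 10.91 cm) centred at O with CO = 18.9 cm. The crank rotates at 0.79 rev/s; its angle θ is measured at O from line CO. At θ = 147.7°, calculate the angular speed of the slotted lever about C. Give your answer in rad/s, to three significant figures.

ω = 4.964 rad/s (from 0.79 rev/s).
Crank pin A relative to C: A = (d + r cosθ, r sinθ); lever angle φ = atan2(r sinθ, d + r cosθ).
Differentiating tanφ: φ̇ = rω(d cosθ + r)/(d² + r² + 2dr cosθ).
d² + r² + 2dr cosθ = |CA|² = 0.0127654 m²;  d cosθ + r = -0.050654 m.
|ω_lever| = |0.1091·4.964·-0.050654| / 0.0127654 = 2.1489 rad/s.

2.15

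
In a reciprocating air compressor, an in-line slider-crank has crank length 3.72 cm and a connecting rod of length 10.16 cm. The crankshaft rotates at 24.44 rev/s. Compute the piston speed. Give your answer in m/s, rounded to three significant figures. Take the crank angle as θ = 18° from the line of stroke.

ω = 2π·24.4 = 153.6 rad/s
For an in-line slider-crank, x = r cosθ + √(L² − r² sin²θ), so v = −rω sinθ·[1 + r cosθ/√(L² − r² sin²θ)].
With r = 0.0372 m, L = 0.1016 m, θ = 18°: √(L² − r² sin²θ) = 0.10095 m.
v = −0.0372·153.6·0.30902·[1 + 0.0372·0.95106/0.10095] = -2.3839 m/s.
|v| = 2.3839 m/s.

2.38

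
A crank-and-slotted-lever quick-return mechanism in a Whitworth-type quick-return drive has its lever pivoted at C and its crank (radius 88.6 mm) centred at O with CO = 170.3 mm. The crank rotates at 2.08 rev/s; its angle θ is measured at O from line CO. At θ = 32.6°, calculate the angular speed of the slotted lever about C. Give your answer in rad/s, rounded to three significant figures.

4.32

ω = 13.07 rad/s (from 2.08 rev/s).
Crank pin A relative to C: A = (d + r cosθ, r sinθ); lever angle φ = atan2(r sinθ, d + r cosθ).
Differentiating tanφ: φ̇ = rω(d cosθ + r)/(d² + r² + 2dr cosθ).
d² + r² + 2dr cosθ = |CA|² = 0.0622749 m²;  d cosθ + r = +0.23207 m.
|ω_lever| = |0.0886·13.07·+0.23207| / 0.0622749 = 4.315 rad/s.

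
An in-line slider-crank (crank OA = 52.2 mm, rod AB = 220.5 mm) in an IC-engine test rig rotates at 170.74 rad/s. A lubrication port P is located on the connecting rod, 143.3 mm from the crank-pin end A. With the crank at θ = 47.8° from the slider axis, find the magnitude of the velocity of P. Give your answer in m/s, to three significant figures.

7.59

ω = 170.7 rad/s.  Crank-pin speed |V_A| = rω = 8.9126 m/s, perpendicular to OA.
Rod angle: sinφ = −(r/L) sinθ ⇒ φ = -10.100°; ω_rod = −rω cosθ/√(L²−r²sin²θ) = -27.578 rad/s.
V_P = V_A + ω_rod × AP, with AP = 0.1433 m along the rod.
Components: V_Px = −rω sinθ − a·ω_rod·sinφ = -7.2956 m/s;  V_Py = rω cosθ + a·ω_rod·cosφ = +2.0961 m/s.
|V_P| = √(V_Px² + V_Py²) = 7.5907 m/s.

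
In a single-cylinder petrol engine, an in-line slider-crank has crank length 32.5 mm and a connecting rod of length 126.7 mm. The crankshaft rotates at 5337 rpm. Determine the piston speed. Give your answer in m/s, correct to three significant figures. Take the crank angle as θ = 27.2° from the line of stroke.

10.2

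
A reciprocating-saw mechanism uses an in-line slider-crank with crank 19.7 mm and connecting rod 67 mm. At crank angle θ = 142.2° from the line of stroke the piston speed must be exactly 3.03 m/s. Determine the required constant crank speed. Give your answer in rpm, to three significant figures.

3140

For an in-line slider-crank, |v_piston| = rω|sinθ|·[1 + r cosθ/√(L² − r² sin²θ)].
With r = 0.0197 m, L = 0.067 m, θ = 142.2°: the bracketed kinematic factor |dx/dθ| = 0.0092224 m.
ω = v/|dx/dθ| = 3.03/0.0092224 = 328.55 rad/s.
N = 60ω/(2π) = 3137.4 rpm.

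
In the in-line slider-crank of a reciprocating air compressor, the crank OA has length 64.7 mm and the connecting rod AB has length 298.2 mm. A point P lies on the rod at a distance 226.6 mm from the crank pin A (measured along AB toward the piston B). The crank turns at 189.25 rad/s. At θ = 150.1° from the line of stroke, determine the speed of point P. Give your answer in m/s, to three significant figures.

ω = 189.2 rad/s.  Crank-pin speed |V_A| = rω = 12.244 m/s, perpendicular to OA.
Rod angle: sinφ = −(r/L) sinθ ⇒ φ = -6.209°; ω_rod = −rω cosθ/√(L²−r²sin²θ) = +35.806 rad/s.
V_P = V_A + ω_rod × AP, with AP = 0.2266 m along the rod.
Components: V_Px = −rω sinθ − a·ω_rod·sinφ = -5.2262 m/s;  V_Py = rω cosθ + a·ω_rod·cosφ = -2.5487 m/s.
|V_P| = √(V_Px² + V_Py²) = 5.8145 m/s.

5.81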